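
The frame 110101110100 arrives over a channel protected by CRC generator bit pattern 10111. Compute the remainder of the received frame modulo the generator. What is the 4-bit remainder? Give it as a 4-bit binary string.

1011

Modulo-2 division of 110101110100 by 10111:
  pos 0: 11010 XOR 10111 = 01101
  pos 1: 11011 XOR 10111 = 01100
  pos 2: 11001 XOR 10111 = 01110
  pos 3: 11101 XOR 10111 = 01010
  pos 4: 10100 XOR 10111 = 00011
  pos 7: 11100 XOR 10111 = 01011
Remainder = 1011 (nonzero — an error is detected).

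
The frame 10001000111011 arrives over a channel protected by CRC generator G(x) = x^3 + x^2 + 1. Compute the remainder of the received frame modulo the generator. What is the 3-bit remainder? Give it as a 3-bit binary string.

000

Modulo-2 division of 10001000111011 by 1101:
  pos 0: 1000 XOR 1101 = 0101
  pos 1: 1011 XOR 1101 = 0110
  pos 2: 1100 XOR 1101 = 0001
  pos 5: 1001 XOR 1101 = 0100
  pos 6: 1001 XOR 1101 = 0100
  pos 7: 1001 XOR 1101 = 0100
  pos 8: 1000 XOR 1101 = 0101
  pos 9: 1011 XOR 1101 = 0110
  pos 10: 1101 XOR 1101 = 0000
Remainder = 000 (zero — the frame passes the CRC check).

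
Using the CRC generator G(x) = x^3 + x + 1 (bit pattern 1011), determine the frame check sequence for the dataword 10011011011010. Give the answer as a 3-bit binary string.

011

Append 3 zeros: 10011011011010000. Divide by 1011 (XOR where the leading bit is 1):
  pos 0: 1001 XOR 1011 = 0010
  pos 2: 1010 XOR 1011 = 0001
  pos 5: 1110 XOR 1011 = 0101
  pos 6: 1011 XOR 1011 = 0000
  pos 10: 1010 XOR 1011 = 0001
  pos 13: 1000 XOR 1011 = 0011
Remainder (last 3 bits) = 011. This is the CRC / FCS.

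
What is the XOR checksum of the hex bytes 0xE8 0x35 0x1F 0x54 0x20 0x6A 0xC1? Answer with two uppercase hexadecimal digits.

XOR the bytes together:
  start with 0xE8
  0xE8 ⊕ 0x35 = 0xDD
  0xDD ⊕ 0x1F = 0xC2
  0xC2 ⊕ 0x54 = 0x96
  0x96 ⊕ 0x20 = 0xB6
  0xB6 ⊕ 0x6A = 0xDC
  0xDC ⊕ 0xC1 = 0x1D

1D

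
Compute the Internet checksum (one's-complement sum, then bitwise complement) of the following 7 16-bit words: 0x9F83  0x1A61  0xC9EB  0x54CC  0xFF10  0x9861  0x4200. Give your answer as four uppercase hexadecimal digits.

One's-complement addition (fold any carry out of bit 15 back into bit 0):
  0x9F83 + 0x1A61 = 0x0B9E4
  0xB9E4 + 0xC9EB = 0x183CF → wrap carry → 0x83D0
  0x83D0 + 0x54CC = 0x0D89C
  0xD89C + 0xFF10 = 0x1D7AC → wrap carry → 0xD7AD
  0xD7AD + 0x9861 = 0x1700E → wrap carry → 0x700F
  0x700F + 0x4200 = 0x0B20F
One's-complement sum = 0xB20F.
Checksum = ~0xB20F & 0xFFFF = 0x4DF0.

4DF0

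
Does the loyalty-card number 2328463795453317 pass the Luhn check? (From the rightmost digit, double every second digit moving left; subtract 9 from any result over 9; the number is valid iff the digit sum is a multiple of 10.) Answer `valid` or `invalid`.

invalid

From the right, keep odd positions and double even positions (subtract 9 from any doubled value over 9):
  doubled (positions 2,4,...): 2 6 8 9 6 8 4 4 → sum 47
  kept (positions 1,3,...): 7 3 5 5 7 6 8 3 → sum 44
Total = 91.
91 mod 10 = 1, so the number is invalid.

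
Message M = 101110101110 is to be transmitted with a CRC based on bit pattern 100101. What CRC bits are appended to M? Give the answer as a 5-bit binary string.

Append 5 zeros: 10111010111000000. Divide by 100101 (XOR where the leading bit is 1):
  pos 0: 101110 XOR 100101 = 001011
  pos 2: 101110 XOR 100101 = 001011
  pos 4: 101111 XOR 100101 = 001010
  pos 6: 101010 XOR 100101 = 001111
  pos 8: 111100 XOR 100101 = 011001
  pos 9: 110010 XOR 100101 = 010111
  pos 10: 101110 XOR 100101 = 001011
Remainder (last 5 bits) = 10110. This is the CRC / FCS.

10110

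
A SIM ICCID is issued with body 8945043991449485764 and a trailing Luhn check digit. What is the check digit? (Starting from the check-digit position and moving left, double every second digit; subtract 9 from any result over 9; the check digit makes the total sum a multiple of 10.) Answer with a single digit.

Partial digits right→left: 4 6 7 5 8 4 9 4 4 1 9 9 3 4 0 5 4 9 8
Double every second digit counting from the check-digit position (so the 1st, 3rd, 5th, ... of the partial from the right).
  doubled (with −9 where >9): 8 5 7 9 8 9 6 0 8 7 → sum 67
  kept as-is: 6 5 4 4 1 9 4 5 9 → sum 47
Total = 67 + 47 = 114.
Check digit = (10 − (114 mod 10)) mod 10 = 6.

6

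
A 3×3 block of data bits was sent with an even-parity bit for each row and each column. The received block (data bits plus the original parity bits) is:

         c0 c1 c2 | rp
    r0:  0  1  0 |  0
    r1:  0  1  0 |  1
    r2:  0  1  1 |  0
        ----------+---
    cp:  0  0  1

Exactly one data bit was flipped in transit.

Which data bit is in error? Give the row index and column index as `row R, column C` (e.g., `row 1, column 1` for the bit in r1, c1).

row 0, column 1

Recompute each row's even parity and compare to rp:
  r0: data parity 1, sent rp 0 → mismatch
  r1: data parity 1, sent rp 1 → ok
  r2: data parity 0, sent rp 0 → ok
Recompute each column's even parity and compare to cp:
  c0: data parity 0, sent cp 0 → ok
  c1: data parity 1, sent cp 0 → mismatch
  c2: data parity 1, sent cp 1 → ok
Exactly one row (r0) and one column (c1) fail → the flipped bit is at their intersection.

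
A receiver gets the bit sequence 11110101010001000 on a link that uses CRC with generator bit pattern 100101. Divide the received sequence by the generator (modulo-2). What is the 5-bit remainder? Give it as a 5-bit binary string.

Modulo-2 division of 11110101010001000 by 100101:
  pos 0: 111101 XOR 100101 = 011000
  pos 1: 110000 XOR 100101 = 010101
  pos 2: 101011 XOR 100101 = 001110
  pos 4: 111001 XOR 100101 = 011100
  pos 5: 111000 XOR 100101 = 011101
  pos 6: 111010 XOR 100101 = 011111
  pos 7: 111110 XOR 100101 = 011011
  pos 8: 110111 XOR 100101 = 010010
  pos 9: 100100 XOR 100101 = 000001
Remainder = 00100 (nonzero — an error is detected).

00100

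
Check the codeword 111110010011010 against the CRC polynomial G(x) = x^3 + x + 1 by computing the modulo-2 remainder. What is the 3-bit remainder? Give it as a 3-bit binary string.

000

Modulo-2 division of 111110010011010 by 1011:
  pos 0: 1111 XOR 1011 = 0100
  pos 1: 1001 XOR 1011 = 0010
  pos 3: 1000 XOR 1011 = 0011
  pos 5: 1110 XOR 1011 = 0101
  pos 6: 1010 XOR 1011 = 0001
  pos 9: 1110 XOR 1011 = 0101
  pos 10: 1011 XOR 1011 = 0000
Remainder = 000 (zero — the frame passes the CRC check).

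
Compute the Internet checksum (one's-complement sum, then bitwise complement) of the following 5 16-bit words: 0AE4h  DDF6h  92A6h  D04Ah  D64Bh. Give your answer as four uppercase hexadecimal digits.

DDE7

One's-complement addition (fold any carry out of bit 15 back into bit 0):
  0x0AE4 + 0xDDF6 = 0x0E8DA
  0xE8DA + 0x92A6 = 0x17B80 → wrap carry → 0x7B81
  0x7B81 + 0xD04A = 0x14BCB → wrap carry → 0x4BCC
  0x4BCC + 0xD64B = 0x12217 → wrap carry → 0x2218
One's-complement sum = 0x2218.
Checksum = ~0x2218 & 0xFFFF = 0xDDE7.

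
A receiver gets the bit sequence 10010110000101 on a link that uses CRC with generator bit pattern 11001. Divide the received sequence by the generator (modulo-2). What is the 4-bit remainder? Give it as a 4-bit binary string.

Modulo-2 division of 10010110000101 by 11001:
  pos 0: 10010 XOR 11001 = 01011
  pos 1: 10111 XOR 11001 = 01110
  pos 2: 11101 XOR 11001 = 00100
  pos 4: 10000 XOR 11001 = 01001
  pos 5: 10010 XOR 11001 = 01011
  pos 6: 10110 XOR 11001 = 01111
  pos 7: 11111 XOR 11001 = 00110
  pos 9: 11001 XOR 11001 = 00000
Remainder = 0000 (zero — the frame passes the CRC check).

0000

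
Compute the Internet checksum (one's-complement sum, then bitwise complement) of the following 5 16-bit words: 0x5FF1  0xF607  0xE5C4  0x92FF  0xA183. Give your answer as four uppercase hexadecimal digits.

8FBE

One's-complement addition (fold any carry out of bit 15 back into bit 0):
  0x5FF1 + 0xF607 = 0x155F8 → wrap carry → 0x55F9
  0x55F9 + 0xE5C4 = 0x13BBD → wrap carry → 0x3BBE
  0x3BBE + 0x92FF = 0x0CEBD
  0xCEBD + 0xA183 = 0x17040 → wrap carry → 0x7041
One's-complement sum = 0x7041.
Checksum = ~0x7041 & 0xFFFF = 0x8FBE.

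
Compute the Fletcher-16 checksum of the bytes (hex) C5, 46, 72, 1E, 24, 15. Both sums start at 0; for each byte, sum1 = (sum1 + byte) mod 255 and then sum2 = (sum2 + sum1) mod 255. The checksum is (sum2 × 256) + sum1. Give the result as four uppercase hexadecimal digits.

83D5

Running sums (mod 255):
  after byte 0 (C5): sum1=197, sum2=197
  after byte 1 (46): sum1=12, sum2=209
  after byte 2 (72): sum1=126, sum2=80
  after byte 3 (1E): sum1=156, sum2=236
  after byte 4 (24): sum1=192, sum2=173
  after byte 5 (15): sum1=213, sum2=131
Checksum = sum2·256 + sum1 = 131·256 + 213 = 33749 = 0x83D5.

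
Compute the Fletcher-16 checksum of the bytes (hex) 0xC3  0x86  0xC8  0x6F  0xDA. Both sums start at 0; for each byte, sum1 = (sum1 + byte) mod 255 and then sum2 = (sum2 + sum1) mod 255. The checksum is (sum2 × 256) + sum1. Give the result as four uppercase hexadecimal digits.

Running sums (mod 255):
  after byte 0 (0xC3): sum1=195, sum2=195
  after byte 1 (0x86): sum1=74, sum2=14
  after byte 2 (0xC8): sum1=19, sum2=33
  after byte 3 (0x6F): sum1=130, sum2=163
  after byte 4 (0xDA): sum1=93, sum2=1
Checksum = sum2·256 + sum1 = 1·256 + 93 = 349 = 0x015D.

015D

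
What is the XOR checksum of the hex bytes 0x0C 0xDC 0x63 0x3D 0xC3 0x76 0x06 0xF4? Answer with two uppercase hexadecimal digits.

XOR the bytes together:
  start with 0x0C
  0x0C ⊕ 0xDC = 0xD0
  0xD0 ⊕ 0x63 = 0xB3
  0xB3 ⊕ 0x3D = 0x8E
  0x8E ⊕ 0xC3 = 0x4D
  0x4D ⊕ 0x76 = 0x3B
  0x3B ⊕ 0x06 = 0x3D
  0x3D ⊕ 0xF4 = 0xC9

C9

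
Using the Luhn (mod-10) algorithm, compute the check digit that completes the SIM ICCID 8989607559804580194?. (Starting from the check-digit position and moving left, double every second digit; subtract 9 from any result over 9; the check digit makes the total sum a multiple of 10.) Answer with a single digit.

9

Partial digits right→left: 4 9 1 0 8 5 4 0 8 9 5 5 7 0 6 9 8 9 8
Double every second digit counting from the check-digit position (so the 1st, 3rd, 5th, ... of the partial from the right).
  doubled (with −9 where >9): 8 2 7 8 7 1 5 3 7 7 → sum 55
  kept as-is: 9 0 5 0 9 5 0 9 9 → sum 46
Total = 55 + 46 = 101.
Check digit = (10 − (101 mod 10)) mod 10 = 9.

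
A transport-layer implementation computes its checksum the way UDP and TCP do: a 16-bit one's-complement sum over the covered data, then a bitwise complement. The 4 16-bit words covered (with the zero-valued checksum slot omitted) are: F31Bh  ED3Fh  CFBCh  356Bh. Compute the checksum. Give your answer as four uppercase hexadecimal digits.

1A7C

One's-complement addition (fold any carry out of bit 15 back into bit 0):
  0xF31B + 0xED3F = 0x1E05A → wrap carry → 0xE05B
  0xE05B + 0xCFBC = 0x1B017 → wrap carry → 0xB018
  0xB018 + 0x356B = 0x0E583
One's-complement sum = 0xE583.
Checksum = ~0xE583 & 0xFFFF = 0x1A7C.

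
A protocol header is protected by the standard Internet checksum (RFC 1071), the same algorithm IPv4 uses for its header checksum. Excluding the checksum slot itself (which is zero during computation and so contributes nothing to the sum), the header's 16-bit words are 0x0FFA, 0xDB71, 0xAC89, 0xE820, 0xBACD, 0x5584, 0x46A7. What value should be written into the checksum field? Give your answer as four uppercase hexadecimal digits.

28F0

One's-complement addition (fold any carry out of bit 15 back into bit 0):
  0x0FFA + 0xDB71 = 0x0EB6B
  0xEB6B + 0xAC89 = 0x197F4 → wrap carry → 0x97F5
  0x97F5 + 0xE820 = 0x18015 → wrap carry → 0x8016
  0x8016 + 0xBACD = 0x13AE3 → wrap carry → 0x3AE4
  0x3AE4 + 0x5584 = 0x09068
  0x9068 + 0x46A7 = 0x0D70F
One's-complement sum = 0xD70F.
Checksum = ~0xD70F & 0xFFFF = 0x28F0.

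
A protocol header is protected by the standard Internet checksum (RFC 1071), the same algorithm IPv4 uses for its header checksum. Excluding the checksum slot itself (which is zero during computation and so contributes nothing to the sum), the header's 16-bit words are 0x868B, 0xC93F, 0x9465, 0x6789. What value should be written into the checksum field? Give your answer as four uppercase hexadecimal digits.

B445

One's-complement addition (fold any carry out of bit 15 back into bit 0):
  0x868B + 0xC93F = 0x14FCA → wrap carry → 0x4FCB
  0x4FCB + 0x9465 = 0x0E430
  0xE430 + 0x6789 = 0x14BB9 → wrap carry → 0x4BBA
One's-complement sum = 0x4BBA.
Checksum = ~0x4BBA & 0xFFFF = 0xB445.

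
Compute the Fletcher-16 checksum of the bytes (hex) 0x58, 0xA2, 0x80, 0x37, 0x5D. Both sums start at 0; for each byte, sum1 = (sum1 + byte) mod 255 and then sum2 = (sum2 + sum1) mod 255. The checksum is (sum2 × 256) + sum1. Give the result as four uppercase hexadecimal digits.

9110

Running sums (mod 255):
  after byte 0 (0x58): sum1=88, sum2=88
  after byte 1 (0xA2): sum1=250, sum2=83
  after byte 2 (0x80): sum1=123, sum2=206
  after byte 3 (0x37): sum1=178, sum2=129
  after byte 4 (0x5D): sum1=16, sum2=145
Checksum = sum2·256 + sum1 = 145·256 + 16 = 37136 = 0x9110.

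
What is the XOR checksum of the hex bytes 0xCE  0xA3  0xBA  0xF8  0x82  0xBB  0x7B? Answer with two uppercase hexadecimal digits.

6D

XOR the bytes together:
  start with 0xCE
  0xCE ⊕ 0xA3 = 0x6D
  0x6D ⊕ 0xBA = 0xD7
  0xD7 ⊕ 0xF8 = 0x2F
  0x2F ⊕ 0x82 = 0xAD
  0xAD ⊕ 0xBB = 0x16
  0x16 ⊕ 0x7B = 0x6D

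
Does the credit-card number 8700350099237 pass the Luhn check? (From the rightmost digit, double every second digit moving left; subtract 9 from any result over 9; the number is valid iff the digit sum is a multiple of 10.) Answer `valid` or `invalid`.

From the right, keep odd positions and double even positions (subtract 9 from any doubled value over 9):
  doubled (positions 2,4,...): 6 9 0 1 0 5 → sum 21
  kept (positions 1,3,...): 7 2 9 0 3 0 8 → sum 29
Total = 50.
50 mod 10 = 0, so the number is valid.

valid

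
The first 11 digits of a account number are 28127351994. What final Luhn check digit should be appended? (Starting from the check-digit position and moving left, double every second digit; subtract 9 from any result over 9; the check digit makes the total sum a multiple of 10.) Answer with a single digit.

Partial digits right→left: 4 9 9 1 5 3 7 2 1 8 2
Double every second digit counting from the check-digit position (so the 1st, 3rd, 5th, ... of the partial from the right).
  doubled (with −9 where >9): 8 9 1 5 2 4 → sum 29
  kept as-is: 9 1 3 2 8 → sum 23
Total = 29 + 23 = 52.
Check digit = (10 − (52 mod 10)) mod 10 = 8.

8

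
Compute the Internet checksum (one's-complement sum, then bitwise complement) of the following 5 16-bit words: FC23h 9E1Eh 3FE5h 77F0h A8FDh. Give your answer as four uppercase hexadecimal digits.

One's-complement addition (fold any carry out of bit 15 back into bit 0):
  0xFC23 + 0x9E1E = 0x19A41 → wrap carry → 0x9A42
  0x9A42 + 0x3FE5 = 0x0DA27
  0xDA27 + 0x77F0 = 0x15217 → wrap carry → 0x5218
  0x5218 + 0xA8FD = 0x0FB15
One's-complement sum = 0xFB15.
Checksum = ~0xFB15 & 0xFFFF = 0x04EA.

04EA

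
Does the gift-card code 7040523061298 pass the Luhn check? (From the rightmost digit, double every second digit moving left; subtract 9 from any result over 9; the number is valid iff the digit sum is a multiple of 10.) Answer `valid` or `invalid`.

From the right, keep odd positions and double even positions (subtract 9 from any doubled value over 9):
  doubled (positions 2,4,...): 9 2 0 4 0 0 → sum 15
  kept (positions 1,3,...): 8 2 6 3 5 4 7 → sum 35
Total = 50.
50 mod 10 = 0, so the number is valid.

valid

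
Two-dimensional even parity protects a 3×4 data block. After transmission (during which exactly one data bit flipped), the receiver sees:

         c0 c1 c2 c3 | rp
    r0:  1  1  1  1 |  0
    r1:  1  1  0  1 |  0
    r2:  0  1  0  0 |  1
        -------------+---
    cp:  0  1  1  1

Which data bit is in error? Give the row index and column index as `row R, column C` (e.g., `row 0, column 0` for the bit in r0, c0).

Recompute each row's even parity and compare to rp:
  r0: data parity 0, sent rp 0 → ok
  r1: data parity 1, sent rp 0 → mismatch
  r2: data parity 1, sent rp 1 → ok
Recompute each column's even parity and compare to cp:
  c0: data parity 0, sent cp 0 → ok
  c1: data parity 1, sent cp 1 → ok
  c2: data parity 1, sent cp 1 → ok
  c3: data parity 0, sent cp 1 → mismatch
Exactly one row (r1) and one column (c3) fail → the flipped bit is at their intersection.

row 1, column 3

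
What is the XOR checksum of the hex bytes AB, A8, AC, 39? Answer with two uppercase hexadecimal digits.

96

XOR the bytes together:
  start with 0xAB
  0xAB ⊕ 0xA8 = 0x03
  0x03 ⊕ 0xAC = 0xAF
  0xAF ⊕ 0x39 = 0x96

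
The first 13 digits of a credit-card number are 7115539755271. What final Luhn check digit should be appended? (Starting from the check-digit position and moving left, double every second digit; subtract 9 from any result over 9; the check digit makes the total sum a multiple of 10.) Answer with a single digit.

8

Partial digits right→left: 1 7 2 5 5 7 9 3 5 5 1 1 7
Double every second digit counting from the check-digit position (so the 1st, 3rd, 5th, ... of the partial from the right).
  doubled (with −9 where >9): 2 4 1 9 1 2 5 → sum 24
  kept as-is: 7 5 7 3 5 1 → sum 28
Total = 24 + 28 = 52.
Check digit = (10 − (52 mod 10)) mod 10 = 8.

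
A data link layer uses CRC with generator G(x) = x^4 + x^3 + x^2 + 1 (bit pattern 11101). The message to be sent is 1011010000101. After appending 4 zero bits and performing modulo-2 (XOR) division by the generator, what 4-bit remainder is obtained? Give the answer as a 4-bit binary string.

Append 4 zeros: 10110100001010000. Divide by 11101 (XOR where the leading bit is 1):
  pos 0: 10110 XOR 11101 = 01011
  pos 1: 10111 XOR 11101 = 01010
  pos 2: 10100 XOR 11101 = 01001
  pos 3: 10010 XOR 11101 = 01111
  pos 4: 11110 XOR 11101 = 00011
  pos 7: 11010 XOR 11101 = 00111
  pos 9: 11110 XOR 11101 = 00011
  pos 12: 11000 XOR 11101 = 00101
Remainder (last 4 bits) = 0101. This is the CRC / FCS.

0101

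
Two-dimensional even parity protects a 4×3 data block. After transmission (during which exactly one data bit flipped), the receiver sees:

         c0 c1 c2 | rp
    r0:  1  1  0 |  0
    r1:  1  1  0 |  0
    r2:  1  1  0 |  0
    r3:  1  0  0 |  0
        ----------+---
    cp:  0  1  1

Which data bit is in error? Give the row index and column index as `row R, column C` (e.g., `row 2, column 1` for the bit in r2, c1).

Recompute each row's even parity and compare to rp:
  r0: data parity 0, sent rp 0 → ok
  r1: data parity 0, sent rp 0 → ok
  r2: data parity 0, sent rp 0 → ok
  r3: data parity 1, sent rp 0 → mismatch
Recompute each column's even parity and compare to cp:
  c0: data parity 0, sent cp 0 → ok
  c1: data parity 1, sent cp 1 → ok
  c2: data parity 0, sent cp 1 → mismatch
Exactly one row (r3) and one column (c2) fail → the flipped bit is at their intersection.

row 3, column 2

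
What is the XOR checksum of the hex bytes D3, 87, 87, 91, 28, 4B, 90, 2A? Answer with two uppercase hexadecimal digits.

9B

XOR the bytes together:
  start with 0xD3
  0xD3 ⊕ 0x87 = 0x54
  0x54 ⊕ 0x87 = 0xD3
  0xD3 ⊕ 0x91 = 0x42
  0x42 ⊕ 0x28 = 0x6A
  0x6A ⊕ 0x4B = 0x21
  0x21 ⊕ 0x90 = 0xB1
  0xB1 ⊕ 0x2A = 0x9B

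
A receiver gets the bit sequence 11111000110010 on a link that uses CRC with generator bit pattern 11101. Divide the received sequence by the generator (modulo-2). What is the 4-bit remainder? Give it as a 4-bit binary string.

0000

Modulo-2 division of 11111000110010 by 11101:
  pos 0: 11111 XOR 11101 = 00010
  pos 3: 10000 XOR 11101 = 01101
  pos 4: 11011 XOR 11101 = 00110
  pos 6: 11010 XOR 11101 = 00111
  pos 8: 11101 XOR 11101 = 00000
Remainder = 0000 (zero — the frame passes the CRC check).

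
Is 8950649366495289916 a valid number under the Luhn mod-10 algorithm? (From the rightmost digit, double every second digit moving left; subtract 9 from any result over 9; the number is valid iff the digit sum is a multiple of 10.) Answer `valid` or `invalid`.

invalid

From the right, keep odd positions and double even positions (subtract 9 from any doubled value over 9):
  doubled (positions 2,4,...): 2 9 4 9 3 6 8 0 9 → sum 50
  kept (positions 1,3,...): 6 9 8 5 4 6 9 6 5 8 → sum 66
Total = 116.
116 mod 10 = 6, so the number is invalid.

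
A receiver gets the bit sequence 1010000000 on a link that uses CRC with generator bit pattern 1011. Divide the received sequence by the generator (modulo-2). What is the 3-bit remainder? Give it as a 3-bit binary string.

101

Modulo-2 division of 1010000000 by 1011:
  pos 0: 1010 XOR 1011 = 0001
  pos 3: 1000 XOR 1011 = 0011
  pos 5: 1100 XOR 1011 = 0111
  pos 6: 1110 XOR 1011 = 0101
Remainder = 101 (nonzero — an error is detected).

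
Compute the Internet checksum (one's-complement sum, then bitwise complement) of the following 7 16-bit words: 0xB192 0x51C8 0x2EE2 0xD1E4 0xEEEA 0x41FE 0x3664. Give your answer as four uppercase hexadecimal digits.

One's-complement addition (fold any carry out of bit 15 back into bit 0):
  0xB192 + 0x51C8 = 0x1035A → wrap carry → 0x035B
  0x035B + 0x2EE2 = 0x0323D
  0x323D + 0xD1E4 = 0x10421 → wrap carry → 0x0422
  0x0422 + 0xEEEA = 0x0F30C
  0xF30C + 0x41FE = 0x1350A → wrap carry → 0x350B
  0x350B + 0x3664 = 0x06B6F
One's-complement sum = 0x6B6F.
Checksum = ~0x6B6F & 0xFFFF = 0x9490.

9490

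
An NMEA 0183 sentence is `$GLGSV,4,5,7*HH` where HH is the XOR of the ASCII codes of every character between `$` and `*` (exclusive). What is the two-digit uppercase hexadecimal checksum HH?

53

XOR the ASCII codes of the payload characters:
  'G' = 0x47 → acc = 0x47
  'L' = 0x4C → acc = 0x0B
  'G' = 0x47 → acc = 0x4C
  'S' = 0x53 → acc = 0x1F
  'V' = 0x56 → acc = 0x49
  ',' = 0x2C → acc = 0x65
  '4' = 0x34 → acc = 0x51
  ',' = 0x2C → acc = 0x7D
  '5' = 0x35 → acc = 0x48
  ',' = 0x2C → acc = 0x64
  '7' = 0x37 → acc = 0x53
Checksum = 0x53.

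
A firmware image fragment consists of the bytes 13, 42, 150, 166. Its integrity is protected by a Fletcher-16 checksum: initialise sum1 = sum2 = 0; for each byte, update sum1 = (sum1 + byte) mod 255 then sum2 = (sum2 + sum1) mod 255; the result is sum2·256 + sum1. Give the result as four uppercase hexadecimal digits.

Running sums (mod 255):
  after byte 0 (13): sum1=13, sum2=13
  after byte 1 (42): sum1=55, sum2=68
  after byte 2 (150): sum1=205, sum2=18
  after byte 3 (166): sum1=116, sum2=134
Checksum = sum2·256 + sum1 = 134·256 + 116 = 34420 = 0x8674.

8674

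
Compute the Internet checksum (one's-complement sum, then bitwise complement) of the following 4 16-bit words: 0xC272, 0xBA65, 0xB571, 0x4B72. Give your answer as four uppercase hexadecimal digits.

8243

One's-complement addition (fold any carry out of bit 15 back into bit 0):
  0xC272 + 0xBA65 = 0x17CD7 → wrap carry → 0x7CD8
  0x7CD8 + 0xB571 = 0x13249 → wrap carry → 0x324A
  0x324A + 0x4B72 = 0x07DBC
One's-complement sum = 0x7DBC.
Checksum = ~0x7DBC & 0xFFFF = 0x8243.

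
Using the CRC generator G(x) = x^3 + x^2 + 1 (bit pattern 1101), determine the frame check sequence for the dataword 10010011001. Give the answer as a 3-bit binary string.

Append 3 zeros: 10010011001000. Divide by 1101 (XOR where the leading bit is 1):
  pos 0: 1001 XOR 1101 = 0100
  pos 1: 1000 XOR 1101 = 0101
  pos 2: 1010 XOR 1101 = 0111
  pos 3: 1111 XOR 1101 = 0010
  pos 5: 1010 XOR 1101 = 0111
  pos 6: 1110 XOR 1101 = 0011
  pos 8: 1110 XOR 1101 = 0011
  pos 10: 1100 XOR 1101 = 0001
Remainder (last 3 bits) = 001. This is the CRC / FCS.

001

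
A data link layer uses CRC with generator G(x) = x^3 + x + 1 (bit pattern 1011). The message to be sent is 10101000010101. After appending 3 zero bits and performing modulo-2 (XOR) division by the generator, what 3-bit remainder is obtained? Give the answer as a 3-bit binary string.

111

Append 3 zeros: 10101000010101000. Divide by 1011 (XOR where the leading bit is 1):
  pos 0: 1010 XOR 1011 = 0001
  pos 3: 1100 XOR 1011 = 0111
  pos 4: 1110 XOR 1011 = 0101
  pos 5: 1010 XOR 1011 = 0001
  pos 8: 1101 XOR 1011 = 0110
  pos 9: 1100 XOR 1011 = 0111
  pos 10: 1111 XOR 1011 = 0100
  pos 11: 1000 XOR 1011 = 0011
  pos 13: 1100 XOR 1011 = 0111
Remainder (last 3 bits) = 111. This is the CRC / FCS.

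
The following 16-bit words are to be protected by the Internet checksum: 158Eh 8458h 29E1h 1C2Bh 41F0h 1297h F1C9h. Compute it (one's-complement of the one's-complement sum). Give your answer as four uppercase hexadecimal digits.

D9BB

One's-complement addition (fold any carry out of bit 15 back into bit 0):
  0x158E + 0x8458 = 0x099E6
  0x99E6 + 0x29E1 = 0x0C3C7
  0xC3C7 + 0x1C2B = 0x0DFF2
  0xDFF2 + 0x41F0 = 0x121E2 → wrap carry → 0x21E3
  0x21E3 + 0x1297 = 0x0347A
  0x347A + 0xF1C9 = 0x12643 → wrap carry → 0x2644
One's-complement sum = 0x2644.
Checksum = ~0x2644 & 0xFFFF = 0xD9BB.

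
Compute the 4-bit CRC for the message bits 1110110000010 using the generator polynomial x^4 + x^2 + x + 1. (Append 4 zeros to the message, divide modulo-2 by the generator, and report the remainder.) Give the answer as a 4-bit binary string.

Append 4 zeros: 11101100000100000. Divide by 10111 (XOR where the leading bit is 1):
  pos 0: 11101 XOR 10111 = 01010
  pos 1: 10101 XOR 10111 = 00010
  pos 4: 10000 XOR 10111 = 00111
  pos 6: 11100 XOR 10111 = 01011
  pos 7: 10111 XOR 10111 = 00000
Remainder (last 4 bits) = 0000. This is the CRC / FCS.

0000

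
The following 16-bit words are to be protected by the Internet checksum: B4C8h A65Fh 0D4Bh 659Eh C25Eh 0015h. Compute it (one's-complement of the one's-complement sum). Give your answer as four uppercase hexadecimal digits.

One's-complement addition (fold any carry out of bit 15 back into bit 0):
  0xB4C8 + 0xA65F = 0x15B27 → wrap carry → 0x5B28
  0x5B28 + 0x0D4B = 0x06873
  0x6873 + 0x659E = 0x0CE11
  0xCE11 + 0xC25E = 0x1906F → wrap carry → 0x9070
  0x9070 + 0x0015 = 0x09085
One's-complement sum = 0x9085.
Checksum = ~0x9085 & 0xFFFF = 0x6F7A.

6F7A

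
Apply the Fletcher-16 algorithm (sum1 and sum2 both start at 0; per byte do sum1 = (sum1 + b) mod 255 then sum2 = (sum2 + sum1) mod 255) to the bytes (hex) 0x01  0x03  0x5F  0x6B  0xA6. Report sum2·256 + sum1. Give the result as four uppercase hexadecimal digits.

Running sums (mod 255):
  after byte 0 (0x01): sum1=1, sum2=1
  after byte 1 (0x03): sum1=4, sum2=5
  after byte 2 (0x5F): sum1=99, sum2=104
  after byte 3 (0x6B): sum1=206, sum2=55
  after byte 4 (0xA6): sum1=117, sum2=172
Checksum = sum2·256 + sum1 = 172·256 + 117 = 44149 = 0xAC75.

AC75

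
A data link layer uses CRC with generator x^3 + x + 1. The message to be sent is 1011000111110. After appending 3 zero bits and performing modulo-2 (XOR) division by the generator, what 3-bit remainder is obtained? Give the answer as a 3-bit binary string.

Append 3 zeros: 1011000111110000. Divide by 1011 (XOR where the leading bit is 1):
  pos 0: 1011 XOR 1011 = 0000
  pos 7: 1111 XOR 1011 = 0100
  pos 8: 1001 XOR 1011 = 0010
  pos 10: 1000 XOR 1011 = 0011
  pos 12: 1100 XOR 1011 = 0111
Remainder (last 3 bits) = 111. This is the CRC / FCS.

111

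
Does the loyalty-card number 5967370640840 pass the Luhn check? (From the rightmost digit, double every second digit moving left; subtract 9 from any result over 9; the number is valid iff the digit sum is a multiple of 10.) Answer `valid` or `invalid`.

From the right, keep odd positions and double even positions (subtract 9 from any doubled value over 9):
  doubled (positions 2,4,...): 8 0 3 5 5 9 → sum 30
  kept (positions 1,3,...): 0 8 4 0 3 6 5 → sum 26
Total = 56.
56 mod 10 = 6, so the number is invalid.

invalid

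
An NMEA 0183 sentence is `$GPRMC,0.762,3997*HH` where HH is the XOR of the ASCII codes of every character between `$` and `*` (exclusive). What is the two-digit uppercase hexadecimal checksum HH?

62

XOR the ASCII codes of the payload characters:
  'G' = 0x47 → acc = 0x47
  'P' = 0x50 → acc = 0x17
  'R' = 0x52 → acc = 0x45
  'M' = 0x4D → acc = 0x08
  'C' = 0x43 → acc = 0x4B
  ',' = 0x2C → acc = 0x67
  '0' = 0x30 → acc = 0x57
  '.' = 0x2E → acc = 0x79
  '7' = 0x37 → acc = 0x4E
  '6' = 0x36 → acc = 0x78
  '2' = 0x32 → acc = 0x4A
  ',' = 0x2C → acc = 0x66
  '3' = 0x33 → acc = 0x55
  '9' = 0x39 → acc = 0x6C
  '9' = 0x39 → acc = 0x55
  '7' = 0x37 → acc = 0x62
Checksum = 0x62.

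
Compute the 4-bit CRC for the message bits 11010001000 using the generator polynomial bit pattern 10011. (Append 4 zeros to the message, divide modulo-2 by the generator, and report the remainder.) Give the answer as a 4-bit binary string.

0001

Append 4 zeros: 110100010000000. Divide by 10011 (XOR where the leading bit is 1):
  pos 0: 11010 XOR 10011 = 01001
  pos 1: 10010 XOR 10011 = 00001
  pos 5: 10100 XOR 10011 = 00111
  pos 7: 11100 XOR 10011 = 01111
  pos 8: 11110 XOR 10011 = 01101
  pos 9: 11010 XOR 10011 = 01001
  pos 10: 10010 XOR 10011 = 00001
Remainder (last 4 bits) = 0001. This is the CRC / FCS.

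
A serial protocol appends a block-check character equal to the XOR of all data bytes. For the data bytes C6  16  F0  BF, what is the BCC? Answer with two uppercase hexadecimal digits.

XOR the bytes together:
  start with 0xC6
  0xC6 ⊕ 0x16 = 0xD0
  0xD0 ⊕ 0xF0 = 0x20
  0x20 ⊕ 0xBF = 0x9F

9F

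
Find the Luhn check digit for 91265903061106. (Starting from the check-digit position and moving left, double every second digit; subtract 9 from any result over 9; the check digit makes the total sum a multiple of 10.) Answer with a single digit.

5

Partial digits right→left: 6 0 1 1 6 0 3 0 9 5 6 2 1 9
Double every second digit counting from the check-digit position (so the 1st, 3rd, 5th, ... of the partial from the right).
  doubled (with −9 where >9): 3 2 3 6 9 3 2 → sum 28
  kept as-is: 0 1 0 0 5 2 9 → sum 17
Total = 28 + 17 = 45.
Check digit = (10 − (45 mod 10)) mod 10 = 5.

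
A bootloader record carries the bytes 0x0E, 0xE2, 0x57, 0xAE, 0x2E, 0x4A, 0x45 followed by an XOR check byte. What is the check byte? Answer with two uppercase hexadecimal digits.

34

XOR the bytes together:
  start with 0x0E
  0x0E ⊕ 0xE2 = 0xEC
  0xEC ⊕ 0x57 = 0xBB
  0xBB ⊕ 0xAE = 0x15
  0x15 ⊕ 0x2E = 0x3B
  0x3B ⊕ 0x4A = 0x71
  0x71 ⊕ 0x45 = 0x34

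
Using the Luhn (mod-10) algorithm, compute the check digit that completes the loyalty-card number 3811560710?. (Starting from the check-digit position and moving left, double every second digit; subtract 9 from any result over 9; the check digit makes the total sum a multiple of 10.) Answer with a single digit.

Partial digits right→left: 0 1 7 0 6 5 1 1 8 3
Double every second digit counting from the check-digit position (so the 1st, 3rd, 5th, ... of the partial from the right).
  doubled (with −9 where >9): 0 5 3 2 7 → sum 17
  kept as-is: 1 0 5 1 3 → sum 10
Total = 17 + 10 = 27.
Check digit = (10 − (27 mod 10)) mod 10 = 3.

3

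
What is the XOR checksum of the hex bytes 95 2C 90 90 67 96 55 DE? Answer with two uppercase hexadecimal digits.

XOR the bytes together:
  start with 0x95
  0x95 ⊕ 0x2C = 0xB9
  0xB9 ⊕ 0x90 = 0x29
  0x29 ⊕ 0x90 = 0xB9
  0xB9 ⊕ 0x67 = 0xDE
  0xDE ⊕ 0x96 = 0x48
  0x48 ⊕ 0x55 = 0x1D
  0x1D ⊕ 0xDE = 0xC3

C3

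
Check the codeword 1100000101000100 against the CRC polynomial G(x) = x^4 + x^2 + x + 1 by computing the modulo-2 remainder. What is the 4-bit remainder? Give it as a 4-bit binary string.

Modulo-2 division of 1100000101000100 by 10111:
  pos 0: 11000 XOR 10111 = 01111
  pos 1: 11110 XOR 10111 = 01001
  pos 2: 10010 XOR 10111 = 00101
  pos 4: 10110 XOR 10111 = 00001
  pos 8: 11000 XOR 10111 = 01111
  pos 9: 11111 XOR 10111 = 01000
  pos 10: 10000 XOR 10111 = 00111
Remainder = 1110 (nonzero — an error is detected).

1110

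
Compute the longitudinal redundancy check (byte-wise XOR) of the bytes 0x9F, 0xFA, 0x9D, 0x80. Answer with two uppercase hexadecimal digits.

78

XOR the bytes together:
  start with 0x9F
  0x9F ⊕ 0xFA = 0x65
  0x65 ⊕ 0x9D = 0xF8
  0xF8 ⊕ 0x80 = 0x78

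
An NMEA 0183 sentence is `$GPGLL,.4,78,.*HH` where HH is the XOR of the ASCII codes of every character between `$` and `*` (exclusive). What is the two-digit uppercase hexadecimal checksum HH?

XOR the ASCII codes of the payload characters:
  'G' = 0x47 → acc = 0x47
  'P' = 0x50 → acc = 0x17
  'G' = 0x47 → acc = 0x50
  'L' = 0x4C → acc = 0x1C
  'L' = 0x4C → acc = 0x50
  ',' = 0x2C → acc = 0x7C
  '.' = 0x2E → acc = 0x52
  '4' = 0x34 → acc = 0x66
  ',' = 0x2C → acc = 0x4A
  '7' = 0x37 → acc = 0x7D
  '8' = 0x38 → acc = 0x45
  ',' = 0x2C → acc = 0x69
  '.' = 0x2E → acc = 0x47
Checksum = 0x47.

47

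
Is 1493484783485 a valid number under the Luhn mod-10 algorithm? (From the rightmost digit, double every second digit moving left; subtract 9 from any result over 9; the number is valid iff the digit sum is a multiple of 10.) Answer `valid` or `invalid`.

From the right, keep odd positions and double even positions (subtract 9 from any doubled value over 9):
  doubled (positions 2,4,...): 7 6 5 7 6 8 → sum 39
  kept (positions 1,3,...): 5 4 8 4 4 9 1 → sum 35
Total = 74.
74 mod 10 = 4, so the number is invalid.

invalid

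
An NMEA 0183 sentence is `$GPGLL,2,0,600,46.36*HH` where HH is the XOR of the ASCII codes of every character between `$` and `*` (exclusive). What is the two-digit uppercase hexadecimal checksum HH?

XOR the ASCII codes of the payload characters:
  'G' = 0x47 → acc = 0x47
  'P' = 0x50 → acc = 0x17
  'G' = 0x47 → acc = 0x50
  'L' = 0x4C → acc = 0x1C
  'L' = 0x4C → acc = 0x50
  ',' = 0x2C → acc = 0x7C
  '2' = 0x32 → acc = 0x4E
  ',' = 0x2C → acc = 0x62
  '0' = 0x30 → acc = 0x52
  ',' = 0x2C → acc = 0x7E
  '6' = 0x36 → acc = 0x48
  '0' = 0x30 → acc = 0x78
  '0' = 0x30 → acc = 0x48
  ',' = 0x2C → acc = 0x64
  '4' = 0x34 → acc = 0x50
  '6' = 0x36 → acc = 0x66
  '.' = 0x2E → acc = 0x48
  '3' = 0x33 → acc = 0x7B
  '6' = 0x36 → acc = 0x4D
Checksum = 0x4D.

4D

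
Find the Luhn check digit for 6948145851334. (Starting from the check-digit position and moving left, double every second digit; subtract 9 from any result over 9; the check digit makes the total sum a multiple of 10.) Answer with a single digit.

Partial digits right→left: 4 3 3 1 5 8 5 4 1 8 4 9 6
Double every second digit counting from the check-digit position (so the 1st, 3rd, 5th, ... of the partial from the right).
  doubled (with −9 where >9): 8 6 1 1 2 8 3 → sum 29
  kept as-is: 3 1 8 4 8 9 → sum 33
Total = 29 + 33 = 62.
Check digit = (10 − (62 mod 10)) mod 10 = 8.

8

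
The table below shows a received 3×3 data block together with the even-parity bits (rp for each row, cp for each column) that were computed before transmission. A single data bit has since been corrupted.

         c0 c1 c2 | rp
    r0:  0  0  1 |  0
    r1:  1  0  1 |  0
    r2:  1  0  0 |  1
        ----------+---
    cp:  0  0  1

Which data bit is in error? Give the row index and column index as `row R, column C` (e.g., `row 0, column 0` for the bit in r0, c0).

Recompute each row's even parity and compare to rp:
  r0: data parity 1, sent rp 0 → mismatch
  r1: data parity 0, sent rp 0 → ok
  r2: data parity 1, sent rp 1 → ok
Recompute each column's even parity and compare to cp:
  c0: data parity 0, sent cp 0 → ok
  c1: data parity 0, sent cp 0 → ok
  c2: data parity 0, sent cp 1 → mismatch
Exactly one row (r0) and one column (c2) fail → the flipped bit is at their intersection.

row 0, column 2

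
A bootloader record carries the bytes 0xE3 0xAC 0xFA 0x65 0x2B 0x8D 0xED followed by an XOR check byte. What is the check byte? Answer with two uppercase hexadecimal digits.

XOR the bytes together:
  start with 0xE3
  0xE3 ⊕ 0xAC = 0x4F
  0x4F ⊕ 0xFA = 0xB5
  0xB5 ⊕ 0x65 = 0xD0
  0xD0 ⊕ 0x2B = 0xFB
  0xFB ⊕ 0x8D = 0x76
  0x76 ⊕ 0xED = 0x9B

9B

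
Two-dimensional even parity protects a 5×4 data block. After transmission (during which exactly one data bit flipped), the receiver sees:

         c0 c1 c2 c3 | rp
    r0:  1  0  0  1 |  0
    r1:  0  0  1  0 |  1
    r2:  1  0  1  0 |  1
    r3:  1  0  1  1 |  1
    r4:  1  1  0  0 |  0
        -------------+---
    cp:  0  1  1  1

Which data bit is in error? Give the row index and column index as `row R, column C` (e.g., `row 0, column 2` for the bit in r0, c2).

Recompute each row's even parity and compare to rp:
  r0: data parity 0, sent rp 0 → ok
  r1: data parity 1, sent rp 1 → ok
  r2: data parity 0, sent rp 1 → mismatch
  r3: data parity 1, sent rp 1 → ok
  r4: data parity 0, sent rp 0 → ok
Recompute each column's even parity and compare to cp:
  c0: data parity 0, sent cp 0 → ok
  c1: data parity 1, sent cp 1 → ok
  c2: data parity 1, sent cp 1 → ok
  c3: data parity 0, sent cp 1 → mismatch
Exactly one row (r2) and one column (c3) fail → the flipped bit is at their intersection.

row 2, column 3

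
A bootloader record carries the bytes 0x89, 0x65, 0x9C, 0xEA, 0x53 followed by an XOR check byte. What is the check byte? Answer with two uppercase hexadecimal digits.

C9

XOR the bytes together:
  start with 0x89
  0x89 ⊕ 0x65 = 0xEC
  0xEC ⊕ 0x9C = 0x70
  0x70 ⊕ 0xEA = 0x9A
  0x9A ⊕ 0x53 = 0xC9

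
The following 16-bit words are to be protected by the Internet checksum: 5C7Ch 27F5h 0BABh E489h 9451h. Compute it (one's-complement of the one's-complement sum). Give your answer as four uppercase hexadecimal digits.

One's-complement addition (fold any carry out of bit 15 back into bit 0):
  0x5C7C + 0x27F5 = 0x08471
  0x8471 + 0x0BAB = 0x0901C
  0x901C + 0xE489 = 0x174A5 → wrap carry → 0x74A6
  0x74A6 + 0x9451 = 0x108F7 → wrap carry → 0x08F8
One's-complement sum = 0x08F8.
Checksum = ~0x08F8 & 0xFFFF = 0xF707.

F707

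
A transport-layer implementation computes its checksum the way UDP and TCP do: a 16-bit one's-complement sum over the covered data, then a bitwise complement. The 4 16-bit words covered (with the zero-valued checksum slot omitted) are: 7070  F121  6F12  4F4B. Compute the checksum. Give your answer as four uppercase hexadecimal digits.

E00F

One's-complement addition (fold any carry out of bit 15 back into bit 0):
  0x7070 + 0xF121 = 0x16191 → wrap carry → 0x6192
  0x6192 + 0x6F12 = 0x0D0A4
  0xD0A4 + 0x4F4B = 0x11FEF → wrap carry → 0x1FF0
One's-complement sum = 0x1FF0.
Checksum = ~0x1FF0 & 0xFFFF = 0xE00F.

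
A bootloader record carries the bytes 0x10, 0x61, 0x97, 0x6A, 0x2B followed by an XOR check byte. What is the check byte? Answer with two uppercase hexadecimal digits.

XOR the bytes together:
  start with 0x10
  0x10 ⊕ 0x61 = 0x71
  0x71 ⊕ 0x97 = 0xE6
  0xE6 ⊕ 0x6A = 0x8C
  0x8C ⊕ 0x2B = 0xA7

A7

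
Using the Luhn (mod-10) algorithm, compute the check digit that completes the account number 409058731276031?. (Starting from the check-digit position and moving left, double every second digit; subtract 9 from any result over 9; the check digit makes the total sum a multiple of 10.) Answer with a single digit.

Partial digits right→left: 1 3 0 6 7 2 1 3 7 8 5 0 9 0 4
Double every second digit counting from the check-digit position (so the 1st, 3rd, 5th, ... of the partial from the right).
  doubled (with −9 where >9): 2 0 5 2 5 1 9 8 → sum 32
  kept as-is: 3 6 2 3 8 0 0 → sum 22
Total = 32 + 22 = 54.
Check digit = (10 − (54 mod 10)) mod 10 = 6.

6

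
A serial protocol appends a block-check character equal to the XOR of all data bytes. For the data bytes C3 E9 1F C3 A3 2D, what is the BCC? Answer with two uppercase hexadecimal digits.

78

XOR the bytes together:
  start with 0xC3
  0xC3 ⊕ 0xE9 = 0x2A
  0x2A ⊕ 0x1F = 0x35
  0x35 ⊕ 0xC3 = 0xF6
  0xF6 ⊕ 0xA3 = 0x55
  0x55 ⊕ 0x2D = 0x78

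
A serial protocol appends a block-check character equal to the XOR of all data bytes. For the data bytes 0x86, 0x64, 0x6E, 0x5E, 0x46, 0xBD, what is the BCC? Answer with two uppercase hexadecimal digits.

XOR the bytes together:
  start with 0x86
  0x86 ⊕ 0x64 = 0xE2
  0xE2 ⊕ 0x6E = 0x8C
  0x8C ⊕ 0x5E = 0xD2
  0xD2 ⊕ 0x46 = 0x94
  0x94 ⊕ 0xBD = 0x29

29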